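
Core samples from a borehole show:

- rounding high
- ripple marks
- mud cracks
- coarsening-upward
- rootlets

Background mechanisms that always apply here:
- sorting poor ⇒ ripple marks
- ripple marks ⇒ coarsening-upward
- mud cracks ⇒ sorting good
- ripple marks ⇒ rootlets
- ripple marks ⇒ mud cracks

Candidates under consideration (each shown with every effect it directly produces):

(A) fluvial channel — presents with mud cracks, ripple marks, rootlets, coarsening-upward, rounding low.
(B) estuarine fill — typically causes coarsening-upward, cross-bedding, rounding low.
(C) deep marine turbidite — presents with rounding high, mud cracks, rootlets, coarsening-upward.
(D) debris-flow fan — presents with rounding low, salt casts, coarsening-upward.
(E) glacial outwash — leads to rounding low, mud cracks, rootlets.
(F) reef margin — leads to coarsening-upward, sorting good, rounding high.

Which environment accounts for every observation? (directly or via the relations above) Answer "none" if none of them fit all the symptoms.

none

Checking each candidate against the observations:
(A) fluvial channel — rounding high miss; ripple marks match; mud cracks match; coarsening-upward match; rootlets match
(B) estuarine fill — fails on rounding high, ripple marks, mud cracks, rootlets (predicts rounding low, not rounding high)
(C) deep marine turbidite — does not account for ripple marks
(D) debris-flow fan — fails on rounding high, ripple marks, mud cracks, rootlets (predicts rounding low, not rounding high)
(E) glacial outwash — fails on rounding high, ripple marks, coarsening-upward (predicts rounding low, not rounding high)
(F) reef margin — rounding high match; ripple marks miss; mud cracks miss; coarsening-upward match; rootlets miss
Every candidate fails on at least one observation.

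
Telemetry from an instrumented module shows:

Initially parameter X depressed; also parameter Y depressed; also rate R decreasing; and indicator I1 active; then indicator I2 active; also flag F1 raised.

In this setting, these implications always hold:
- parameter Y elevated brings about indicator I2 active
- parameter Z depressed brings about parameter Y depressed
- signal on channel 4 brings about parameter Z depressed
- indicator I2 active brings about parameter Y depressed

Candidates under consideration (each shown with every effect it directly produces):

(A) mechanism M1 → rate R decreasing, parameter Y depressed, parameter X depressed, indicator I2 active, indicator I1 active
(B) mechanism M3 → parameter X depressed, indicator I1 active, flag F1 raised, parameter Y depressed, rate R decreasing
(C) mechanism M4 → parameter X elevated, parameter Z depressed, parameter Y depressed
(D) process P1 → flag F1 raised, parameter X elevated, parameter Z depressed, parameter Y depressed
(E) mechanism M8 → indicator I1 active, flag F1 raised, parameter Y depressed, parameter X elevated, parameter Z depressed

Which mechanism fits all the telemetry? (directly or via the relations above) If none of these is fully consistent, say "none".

For each candidate, compare predicted effects to what was observed:
(A) mechanism M1 — parameter X depressed ✓; parameter Y depressed ✓; rate R decreasing ✓; indicator I1 active ✓; indicator I2 active ✓; flag F1 raised ✗
(B) mechanism M3 — does not account for indicator I2 active
(C) mechanism M4 — parameter X depressed ✗; parameter Y depressed ✓; rate R decreasing ✗; indicator I1 active ✗; indicator I2 active ✗; flag F1 raised ✗
(D) process P1 — fails on parameter X depressed, rate R decreasing, indicator I1 active, indicator I2 active (predicts parameter X elevated, not parameter X depressed)
(E) mechanism M8 — fails on parameter X depressed, rate R decreasing, indicator I2 active (predicts parameter X elevated, not parameter X depressed)
Every candidate fails on at least one observation.

none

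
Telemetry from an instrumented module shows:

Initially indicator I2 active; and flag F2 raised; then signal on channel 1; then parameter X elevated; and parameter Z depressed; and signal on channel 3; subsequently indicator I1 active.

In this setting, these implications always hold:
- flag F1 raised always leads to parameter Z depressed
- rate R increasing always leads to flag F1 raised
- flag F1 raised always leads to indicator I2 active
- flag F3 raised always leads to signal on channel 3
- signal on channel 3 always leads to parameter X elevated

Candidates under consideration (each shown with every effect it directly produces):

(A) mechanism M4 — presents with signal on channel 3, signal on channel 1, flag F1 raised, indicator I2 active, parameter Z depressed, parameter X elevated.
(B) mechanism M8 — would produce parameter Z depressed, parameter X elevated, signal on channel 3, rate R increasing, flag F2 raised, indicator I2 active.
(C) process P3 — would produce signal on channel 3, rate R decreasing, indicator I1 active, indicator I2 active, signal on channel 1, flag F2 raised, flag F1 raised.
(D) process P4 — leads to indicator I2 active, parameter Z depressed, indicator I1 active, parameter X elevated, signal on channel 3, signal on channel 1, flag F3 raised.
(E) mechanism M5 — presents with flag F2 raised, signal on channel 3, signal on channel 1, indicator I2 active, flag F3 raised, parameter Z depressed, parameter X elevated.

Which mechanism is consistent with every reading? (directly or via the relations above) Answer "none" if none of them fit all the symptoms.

Checking each candidate against the observations:
(A) mechanism M4 — indicator I2 active yes; flag F2 raised NO; signal on channel 1 yes; parameter X elevated yes; parameter Z depressed yes; signal on channel 3 yes; indicator I1 active NO
(B) mechanism M8 — indicator I2 active yes; flag F2 raised yes; signal on channel 1 NO; parameter X elevated yes; parameter Z depressed yes; signal on channel 3 yes; indicator I1 active NO
(C) process P3 — accounts for every observation (parameter X elevated through signal on channel 3 → parameter X elevated)
(D) process P4 — does not account for flag F2 raised
(E) mechanism M5 — does not account for indicator I1 active
(C) is the only candidate with no mismatches.

C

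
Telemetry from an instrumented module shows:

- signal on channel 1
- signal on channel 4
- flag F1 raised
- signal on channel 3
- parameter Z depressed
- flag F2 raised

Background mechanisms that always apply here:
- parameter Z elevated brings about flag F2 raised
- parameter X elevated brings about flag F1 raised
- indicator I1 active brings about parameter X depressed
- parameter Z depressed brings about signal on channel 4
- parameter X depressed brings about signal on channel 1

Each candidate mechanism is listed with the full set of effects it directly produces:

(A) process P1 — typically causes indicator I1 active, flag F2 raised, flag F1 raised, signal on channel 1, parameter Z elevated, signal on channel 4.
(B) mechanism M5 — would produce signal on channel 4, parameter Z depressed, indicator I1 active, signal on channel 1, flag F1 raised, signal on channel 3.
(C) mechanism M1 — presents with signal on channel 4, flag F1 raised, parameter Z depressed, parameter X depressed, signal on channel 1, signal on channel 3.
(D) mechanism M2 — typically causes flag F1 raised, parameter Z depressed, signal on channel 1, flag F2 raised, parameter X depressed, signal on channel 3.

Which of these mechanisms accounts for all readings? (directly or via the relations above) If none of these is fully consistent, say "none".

D

For each candidate, compare predicted effects to what was observed:
(A) process P1 — signal on channel 1 +; signal on channel 4 +; flag F1 raised +; signal on channel 3 -; parameter Z depressed -; flag F2 raised +
(B) mechanism M5 — signal on channel 1 +; signal on channel 4 +; flag F1 raised +; signal on channel 3 +; parameter Z depressed +; flag F2 raised -
(C) mechanism M1 — signal on channel 1 +; signal on channel 4 +; flag F1 raised +; signal on channel 3 +; parameter Z depressed +; flag F2 raised -
(D) mechanism M2 — signal on channel 1 +; signal on channel 4 + (via parameter Z depressed → signal on channel 4); flag F1 raised +; signal on channel 3 +; parameter Z depressed +; flag F2 raised +
(D) alone accounts for all the evidence.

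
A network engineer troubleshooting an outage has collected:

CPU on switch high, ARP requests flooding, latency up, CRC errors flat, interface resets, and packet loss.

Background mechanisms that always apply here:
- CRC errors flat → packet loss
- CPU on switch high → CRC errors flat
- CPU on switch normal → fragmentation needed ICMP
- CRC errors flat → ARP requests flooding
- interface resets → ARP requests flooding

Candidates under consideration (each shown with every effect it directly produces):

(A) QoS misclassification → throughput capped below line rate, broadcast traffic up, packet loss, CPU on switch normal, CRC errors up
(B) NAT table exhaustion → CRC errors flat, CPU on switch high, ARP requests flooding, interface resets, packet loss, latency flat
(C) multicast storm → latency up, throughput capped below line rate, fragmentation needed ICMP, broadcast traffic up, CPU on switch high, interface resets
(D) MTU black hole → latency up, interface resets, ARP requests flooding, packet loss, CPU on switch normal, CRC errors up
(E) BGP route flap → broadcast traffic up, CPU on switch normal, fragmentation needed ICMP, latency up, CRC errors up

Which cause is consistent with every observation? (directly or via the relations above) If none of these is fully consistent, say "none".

C

Per-candidate check:
(A) QoS misclassification — CPU on switch high ✗; ARP requests flooding ✗; latency up ✗; CRC errors flat ✗; interface resets ✗; packet loss ✓
(B) NAT table exhaustion — CPU on switch high ✓; ARP requests flooding ✓; latency up ✗; CRC errors flat ✓; interface resets ✓; packet loss ✓
(C) multicast storm — CPU on switch high ✓; ARP requests flooding ✓ (through interface resets → ARP requests flooding); latency up ✓; CRC errors flat ✓ (through CPU on switch high → CRC errors flat); interface resets ✓; packet loss ✓ (through CPU on switch high → CRC errors flat → packet loss)
(D) MTU black hole — fails on CPU on switch high, CRC errors flat (predicts CPU on switch normal, not CPU on switch high; predicts CRC errors up, not CRC errors flat)
(E) BGP route flap — fails on CPU on switch high, ARP requests flooding, CRC errors flat, interface resets, packet loss (predicts CPU on switch normal, not CPU on switch high; predicts CRC errors up, not CRC errors flat)
(C) alone accounts for all the evidence.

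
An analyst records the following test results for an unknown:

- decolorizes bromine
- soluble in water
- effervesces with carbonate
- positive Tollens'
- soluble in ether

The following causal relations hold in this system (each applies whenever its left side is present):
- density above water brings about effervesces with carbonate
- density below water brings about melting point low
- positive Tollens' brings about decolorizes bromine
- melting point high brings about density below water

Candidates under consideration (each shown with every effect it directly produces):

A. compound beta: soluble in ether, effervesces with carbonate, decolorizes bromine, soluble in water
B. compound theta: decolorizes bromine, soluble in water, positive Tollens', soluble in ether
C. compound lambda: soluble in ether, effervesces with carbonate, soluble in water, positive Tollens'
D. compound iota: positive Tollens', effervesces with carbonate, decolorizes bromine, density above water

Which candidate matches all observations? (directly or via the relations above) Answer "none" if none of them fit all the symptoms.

C

Per-candidate check:
(A) compound beta — does not account for positive Tollens'
(B) compound theta — decolorizes bromine ✓; soluble in water ✓; effervesces with carbonate ✗; positive Tollens' ✓; soluble in ether ✓
(C) compound lambda — decolorizes bromine ✓ (by positive Tollens' → decolorizes bromine); soluble in water ✓; effervesces with carbonate ✓; positive Tollens' ✓; soluble in ether ✓
(D) compound iota — decolorizes bromine ✓; soluble in water ✗; effervesces with carbonate ✓; positive Tollens' ✓; soluble in ether ✗
(C) is the only candidate with no mismatches.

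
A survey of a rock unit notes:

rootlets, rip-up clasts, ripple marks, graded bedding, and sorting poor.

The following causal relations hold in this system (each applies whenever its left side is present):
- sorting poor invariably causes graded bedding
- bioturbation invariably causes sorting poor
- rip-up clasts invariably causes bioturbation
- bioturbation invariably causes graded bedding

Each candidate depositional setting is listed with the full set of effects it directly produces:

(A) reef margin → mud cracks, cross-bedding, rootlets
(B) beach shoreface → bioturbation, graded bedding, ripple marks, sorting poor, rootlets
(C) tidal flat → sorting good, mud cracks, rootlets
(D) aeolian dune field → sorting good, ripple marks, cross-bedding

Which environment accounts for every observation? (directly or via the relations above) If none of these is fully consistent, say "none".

none

Per-candidate check:
(A) reef margin — does not account for rip-up clasts, ripple marks, graded bedding, sorting poor
(B) beach shoreface — rootlets match; rip-up clasts miss; ripple marks match; graded bedding match; sorting poor match
(C) tidal flat — fails on rip-up clasts, ripple marks, graded bedding, sorting poor (predicts sorting good, not sorting poor)
(D) aeolian dune field — rootlets miss; rip-up clasts miss; ripple marks match; graded bedding miss; sorting poor miss
No candidate is consistent with all observations.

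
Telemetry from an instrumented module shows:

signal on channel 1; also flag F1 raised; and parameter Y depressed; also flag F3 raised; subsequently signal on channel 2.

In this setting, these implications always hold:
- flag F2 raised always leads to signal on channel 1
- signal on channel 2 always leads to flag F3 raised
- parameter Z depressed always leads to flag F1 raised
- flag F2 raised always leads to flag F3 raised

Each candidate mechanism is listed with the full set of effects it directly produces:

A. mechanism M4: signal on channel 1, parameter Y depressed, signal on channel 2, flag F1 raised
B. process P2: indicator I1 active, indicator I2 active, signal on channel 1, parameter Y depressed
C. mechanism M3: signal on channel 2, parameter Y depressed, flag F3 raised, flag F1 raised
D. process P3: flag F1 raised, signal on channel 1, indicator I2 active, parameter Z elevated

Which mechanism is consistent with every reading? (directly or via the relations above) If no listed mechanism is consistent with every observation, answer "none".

A

Per-candidate check:
(A) mechanism M4 — signal on channel 1 yes; flag F1 raised yes; parameter Y depressed yes; flag F3 raised yes (by signal on channel 2 → flag F3 raised); signal on channel 2 yes
(B) process P2 — does not account for flag F1 raised, flag F3 raised, signal on channel 2
(C) mechanism M3 — does not account for signal on channel 1
(D) process P3 — does not account for parameter Y depressed, flag F3 raised, signal on channel 2
(A) alone accounts for all the evidence.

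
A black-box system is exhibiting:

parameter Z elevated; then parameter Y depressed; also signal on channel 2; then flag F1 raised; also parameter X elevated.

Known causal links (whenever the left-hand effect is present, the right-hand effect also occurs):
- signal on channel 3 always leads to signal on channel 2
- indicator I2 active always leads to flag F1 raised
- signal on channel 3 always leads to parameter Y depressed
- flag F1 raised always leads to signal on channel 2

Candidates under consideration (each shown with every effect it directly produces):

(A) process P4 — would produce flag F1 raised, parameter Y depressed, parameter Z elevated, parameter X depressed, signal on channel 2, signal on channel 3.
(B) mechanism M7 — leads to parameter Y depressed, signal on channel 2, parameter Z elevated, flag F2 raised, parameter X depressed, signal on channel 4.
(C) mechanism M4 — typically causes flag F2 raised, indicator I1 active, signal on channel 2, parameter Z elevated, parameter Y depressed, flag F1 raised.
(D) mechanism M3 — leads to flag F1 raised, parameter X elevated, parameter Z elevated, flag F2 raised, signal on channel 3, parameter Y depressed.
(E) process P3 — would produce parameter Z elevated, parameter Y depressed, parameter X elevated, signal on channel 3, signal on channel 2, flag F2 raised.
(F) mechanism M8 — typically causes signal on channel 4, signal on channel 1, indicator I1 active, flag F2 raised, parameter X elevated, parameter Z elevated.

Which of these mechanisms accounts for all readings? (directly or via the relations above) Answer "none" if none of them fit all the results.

D

Testing each hypothesis:
(A) process P4 — parameter Z elevated yes; parameter Y depressed yes; signal on channel 2 yes; flag F1 raised yes; parameter X elevated NO
(B) mechanism M7 — fails on flag F1 raised, parameter X elevated (predicts parameter X depressed, not parameter X elevated)
(C) mechanism M4 — parameter Z elevated yes; parameter Y depressed yes; signal on channel 2 yes; flag F1 raised yes; parameter X elevated NO
(D) mechanism M3 — parameter Z elevated yes; parameter Y depressed yes; signal on channel 2 yes (via signal on channel 3 → signal on channel 2); flag F1 raised yes; parameter X elevated yes
(E) process P3 — does not account for flag F1 raised
(F) mechanism M8 — parameter Z elevated yes; parameter Y depressed NO; signal on channel 2 NO; flag F1 raised NO; parameter X elevated yes
(D) alone accounts for all the evidence.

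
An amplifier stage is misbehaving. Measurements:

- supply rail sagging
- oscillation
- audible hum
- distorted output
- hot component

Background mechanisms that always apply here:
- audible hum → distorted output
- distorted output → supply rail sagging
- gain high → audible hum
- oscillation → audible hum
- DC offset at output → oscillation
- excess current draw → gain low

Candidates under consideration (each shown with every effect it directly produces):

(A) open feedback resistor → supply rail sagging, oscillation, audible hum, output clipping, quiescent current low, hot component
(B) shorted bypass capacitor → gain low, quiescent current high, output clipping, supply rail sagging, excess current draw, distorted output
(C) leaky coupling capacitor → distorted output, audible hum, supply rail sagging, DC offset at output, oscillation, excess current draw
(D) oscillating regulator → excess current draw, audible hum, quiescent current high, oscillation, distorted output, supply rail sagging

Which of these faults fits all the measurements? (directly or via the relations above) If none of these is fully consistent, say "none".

A

Per-candidate check:
(A) open feedback resistor — supply rail sagging match; oscillation match; audible hum match; distorted output match (via audible hum → distorted output); hot component match
(B) shorted bypass capacitor — supply rail sagging match; oscillation miss; audible hum miss; distorted output match; hot component miss
(C) leaky coupling capacitor — supply rail sagging match; oscillation match; audible hum match; distorted output match; hot component miss
(D) oscillating regulator — supply rail sagging match; oscillation match; audible hum match; distorted output match; hot component miss
(A) is the only candidate with no mismatches.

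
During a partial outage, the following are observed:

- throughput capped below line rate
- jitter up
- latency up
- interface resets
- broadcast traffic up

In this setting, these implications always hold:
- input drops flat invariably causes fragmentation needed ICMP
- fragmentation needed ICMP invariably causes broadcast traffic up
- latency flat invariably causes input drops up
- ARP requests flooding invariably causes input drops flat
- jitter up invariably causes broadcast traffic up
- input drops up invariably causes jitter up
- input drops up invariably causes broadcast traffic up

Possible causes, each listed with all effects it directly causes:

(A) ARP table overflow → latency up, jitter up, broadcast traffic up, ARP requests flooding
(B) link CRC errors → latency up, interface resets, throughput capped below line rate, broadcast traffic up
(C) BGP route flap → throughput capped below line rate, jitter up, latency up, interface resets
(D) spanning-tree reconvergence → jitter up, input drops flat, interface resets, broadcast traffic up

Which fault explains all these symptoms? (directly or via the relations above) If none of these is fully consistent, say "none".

C

Checking each candidate against the observations:
(A) ARP table overflow — does not account for throughput capped below line rate, interface resets
(B) link CRC errors — does not account for jitter up
(C) BGP route flap — accounts for every observation (broadcast traffic up by jitter up → broadcast traffic up)
(D) spanning-tree reconvergence — does not account for throughput capped below line rate, latency up
(C) alone accounts for all the evidence.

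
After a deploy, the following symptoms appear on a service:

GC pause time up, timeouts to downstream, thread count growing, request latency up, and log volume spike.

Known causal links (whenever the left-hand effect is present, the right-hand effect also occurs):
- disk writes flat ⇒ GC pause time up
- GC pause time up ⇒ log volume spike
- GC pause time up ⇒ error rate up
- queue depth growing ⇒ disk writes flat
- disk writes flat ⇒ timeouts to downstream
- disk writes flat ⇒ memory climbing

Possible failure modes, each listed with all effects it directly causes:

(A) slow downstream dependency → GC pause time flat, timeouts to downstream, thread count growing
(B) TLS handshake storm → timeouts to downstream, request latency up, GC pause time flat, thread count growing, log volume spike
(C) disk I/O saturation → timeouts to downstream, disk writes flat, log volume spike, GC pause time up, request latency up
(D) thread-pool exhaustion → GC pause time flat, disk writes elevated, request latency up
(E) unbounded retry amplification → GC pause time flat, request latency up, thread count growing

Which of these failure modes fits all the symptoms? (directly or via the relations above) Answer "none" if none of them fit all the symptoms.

Testing each hypothesis:
(A) slow downstream dependency — GC pause time up NO; timeouts to downstream yes; thread count growing yes; request latency up NO; log volume spike NO
(B) TLS handshake storm — GC pause time up NO; timeouts to downstream yes; thread count growing yes; request latency up yes; log volume spike yes
(C) disk I/O saturation — does not account for thread count growing
(D) thread-pool exhaustion — fails on GC pause time up, timeouts to downstream, thread count growing, log volume spike (predicts GC pause time flat, not GC pause time up)
(E) unbounded retry amplification — GC pause time up NO; timeouts to downstream NO; thread count growing yes; request latency up yes; log volume spike NO
None of the listed candidates fits everything.

none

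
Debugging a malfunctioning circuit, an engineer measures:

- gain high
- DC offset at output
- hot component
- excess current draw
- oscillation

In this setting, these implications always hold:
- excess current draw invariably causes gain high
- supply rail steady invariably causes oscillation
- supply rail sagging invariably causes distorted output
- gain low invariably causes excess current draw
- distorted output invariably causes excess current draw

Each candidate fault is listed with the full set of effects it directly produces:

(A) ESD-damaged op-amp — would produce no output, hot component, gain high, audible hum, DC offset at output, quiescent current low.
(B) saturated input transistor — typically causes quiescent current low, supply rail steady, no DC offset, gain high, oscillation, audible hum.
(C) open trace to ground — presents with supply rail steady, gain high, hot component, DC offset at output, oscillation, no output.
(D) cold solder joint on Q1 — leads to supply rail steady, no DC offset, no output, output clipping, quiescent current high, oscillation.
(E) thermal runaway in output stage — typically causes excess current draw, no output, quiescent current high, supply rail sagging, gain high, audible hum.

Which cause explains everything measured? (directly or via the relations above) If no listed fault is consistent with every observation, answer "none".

none

For each candidate, compare predicted effects to what was observed:
(A) ESD-damaged op-amp — does not account for excess current draw, oscillation
(B) saturated input transistor — fails on DC offset at output, hot component, excess current draw (predicts no DC offset, not DC offset at output)
(C) open trace to ground — gain high yes; DC offset at output yes; hot component yes; excess current draw NO; oscillation yes
(D) cold solder joint on Q1 — fails on gain high, DC offset at output, hot component, excess current draw (predicts no DC offset, not DC offset at output)
(E) thermal runaway in output stage — does not account for DC offset at output, hot component, oscillation
None of the listed candidates fits everything.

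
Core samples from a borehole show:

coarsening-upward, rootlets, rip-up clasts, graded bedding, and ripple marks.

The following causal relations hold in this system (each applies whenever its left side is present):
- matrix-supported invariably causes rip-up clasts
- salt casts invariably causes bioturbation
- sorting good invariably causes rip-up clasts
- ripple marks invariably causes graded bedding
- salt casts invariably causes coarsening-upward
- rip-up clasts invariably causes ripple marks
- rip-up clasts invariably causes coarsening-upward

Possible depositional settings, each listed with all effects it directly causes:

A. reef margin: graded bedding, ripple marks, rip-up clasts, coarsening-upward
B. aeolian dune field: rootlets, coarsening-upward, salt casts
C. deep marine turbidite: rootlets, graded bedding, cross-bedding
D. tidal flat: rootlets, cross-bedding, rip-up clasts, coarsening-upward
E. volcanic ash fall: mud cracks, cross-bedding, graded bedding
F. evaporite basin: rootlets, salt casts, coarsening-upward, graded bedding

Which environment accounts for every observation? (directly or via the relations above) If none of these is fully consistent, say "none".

For each candidate, compare predicted effects to what was observed:
(A) reef margin — coarsening-upward +; rootlets -; rip-up clasts +; graded bedding +; ripple marks +
(B) aeolian dune field — coarsening-upward +; rootlets +; rip-up clasts -; graded bedding -; ripple marks -
(C) deep marine turbidite — does not account for coarsening-upward, rip-up clasts, ripple marks
(D) tidal flat — coarsening-upward +; rootlets +; rip-up clasts +; graded bedding + (via rip-up clasts → ripple marks → graded bedding); ripple marks + (via rip-up clasts → ripple marks)
(E) volcanic ash fall — does not account for coarsening-upward, rootlets, rip-up clasts, ripple marks
(F) evaporite basin — does not account for rip-up clasts, ripple marks
Only (D) is consistent with every observation.

D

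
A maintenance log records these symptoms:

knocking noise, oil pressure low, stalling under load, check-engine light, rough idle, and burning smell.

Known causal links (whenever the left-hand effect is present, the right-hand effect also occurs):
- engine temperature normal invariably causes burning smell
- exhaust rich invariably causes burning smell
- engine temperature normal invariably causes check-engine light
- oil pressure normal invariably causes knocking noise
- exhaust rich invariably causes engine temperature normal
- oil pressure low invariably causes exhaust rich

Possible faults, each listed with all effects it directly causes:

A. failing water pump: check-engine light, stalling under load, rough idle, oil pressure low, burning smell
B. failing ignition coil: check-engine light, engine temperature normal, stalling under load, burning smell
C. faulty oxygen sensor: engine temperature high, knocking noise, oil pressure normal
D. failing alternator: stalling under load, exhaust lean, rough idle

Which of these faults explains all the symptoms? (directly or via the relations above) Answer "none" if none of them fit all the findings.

none

For each candidate, compare predicted effects to what was observed:
(A) failing water pump — does not account for knocking noise
(B) failing ignition coil — knocking noise NO; oil pressure low NO; stalling under load yes; check-engine light yes; rough idle NO; burning smell yes
(C) faulty oxygen sensor — knocking noise yes; oil pressure low NO; stalling under load NO; check-engine light NO; rough idle NO; burning smell NO
(D) failing alternator — does not account for knocking noise, oil pressure low, check-engine light, burning smell
No candidate is consistent with all observations.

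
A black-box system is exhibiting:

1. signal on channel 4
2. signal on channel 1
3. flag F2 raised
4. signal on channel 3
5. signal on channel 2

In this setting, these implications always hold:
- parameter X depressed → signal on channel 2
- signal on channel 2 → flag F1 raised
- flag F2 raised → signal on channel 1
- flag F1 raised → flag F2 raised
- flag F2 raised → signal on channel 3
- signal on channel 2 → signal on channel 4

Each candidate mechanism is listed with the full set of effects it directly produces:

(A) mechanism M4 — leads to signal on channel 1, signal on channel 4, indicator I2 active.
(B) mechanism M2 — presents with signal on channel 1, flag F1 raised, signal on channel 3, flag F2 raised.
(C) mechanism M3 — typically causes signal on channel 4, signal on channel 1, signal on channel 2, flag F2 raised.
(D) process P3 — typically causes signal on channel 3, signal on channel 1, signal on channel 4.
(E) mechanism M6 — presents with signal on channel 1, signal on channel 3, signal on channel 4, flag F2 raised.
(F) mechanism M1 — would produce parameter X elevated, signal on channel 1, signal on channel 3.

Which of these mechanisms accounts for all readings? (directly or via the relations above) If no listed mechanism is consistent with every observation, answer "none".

For each candidate, compare predicted effects to what was observed:
(A) mechanism M4 — does not account for flag F2 raised, signal on channel 3, signal on channel 2
(B) mechanism M2 — signal on channel 4 -; signal on channel 1 +; flag F2 raised +; signal on channel 3 +; signal on channel 2 -
(C) mechanism M3 — signal on channel 4 +; signal on channel 1 +; flag F2 raised +; signal on channel 3 + (via flag F2 raised → signal on channel 3); signal on channel 2 +
(D) process P3 — does not account for flag F2 raised, signal on channel 2
(E) mechanism M6 — does not account for signal on channel 2
(F) mechanism M1 — signal on channel 4 -; signal on channel 1 +; flag F2 raised -; signal on channel 3 +; signal on channel 2 -
(C) is the only candidate with no mismatches.

C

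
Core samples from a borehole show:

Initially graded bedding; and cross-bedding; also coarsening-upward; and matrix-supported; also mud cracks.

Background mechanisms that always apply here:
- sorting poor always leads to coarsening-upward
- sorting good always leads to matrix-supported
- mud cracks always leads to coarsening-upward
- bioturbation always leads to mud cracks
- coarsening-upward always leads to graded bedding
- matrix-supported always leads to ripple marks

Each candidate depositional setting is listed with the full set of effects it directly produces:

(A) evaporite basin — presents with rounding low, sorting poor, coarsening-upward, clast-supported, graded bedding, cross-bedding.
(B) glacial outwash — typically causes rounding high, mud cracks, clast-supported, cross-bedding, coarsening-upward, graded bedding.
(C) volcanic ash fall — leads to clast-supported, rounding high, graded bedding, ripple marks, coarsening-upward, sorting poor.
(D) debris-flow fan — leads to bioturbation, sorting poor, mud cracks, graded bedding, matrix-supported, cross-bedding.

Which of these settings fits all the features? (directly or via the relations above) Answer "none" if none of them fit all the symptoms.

D

Testing each hypothesis:
(A) evaporite basin — graded bedding ✓; cross-bedding ✓; coarsening-upward ✓; matrix-supported ✗; mud cracks ✗
(B) glacial outwash — graded bedding ✓; cross-bedding ✓; coarsening-upward ✓; matrix-supported ✗; mud cracks ✓
(C) volcanic ash fall — graded bedding ✓; cross-bedding ✗; coarsening-upward ✓; matrix-supported ✗; mud cracks ✗
(D) debris-flow fan — graded bedding ✓; cross-bedding ✓; coarsening-upward ✓ (by sorting poor → coarsening-upward); matrix-supported ✓; mud cracks ✓
(D) is the only candidate with no mismatches.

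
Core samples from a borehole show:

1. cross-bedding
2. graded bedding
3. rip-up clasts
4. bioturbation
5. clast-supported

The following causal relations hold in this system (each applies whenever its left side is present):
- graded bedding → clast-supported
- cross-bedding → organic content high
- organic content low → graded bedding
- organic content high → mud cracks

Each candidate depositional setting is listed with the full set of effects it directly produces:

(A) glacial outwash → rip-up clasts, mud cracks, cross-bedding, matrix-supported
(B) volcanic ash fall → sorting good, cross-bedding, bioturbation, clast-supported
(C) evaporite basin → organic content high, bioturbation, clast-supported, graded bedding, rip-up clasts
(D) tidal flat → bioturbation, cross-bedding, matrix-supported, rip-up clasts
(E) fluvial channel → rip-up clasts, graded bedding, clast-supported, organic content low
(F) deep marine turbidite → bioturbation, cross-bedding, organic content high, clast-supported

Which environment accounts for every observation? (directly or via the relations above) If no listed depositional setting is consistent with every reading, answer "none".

Testing each hypothesis:
(A) glacial outwash — cross-bedding +; graded bedding -; rip-up clasts +; bioturbation -; clast-supported -
(B) volcanic ash fall — does not account for graded bedding, rip-up clasts
(C) evaporite basin — cross-bedding -; graded bedding +; rip-up clasts +; bioturbation +; clast-supported +
(D) tidal flat — fails on graded bedding, clast-supported (predicts matrix-supported, not clast-supported)
(E) fluvial channel — cross-bedding -; graded bedding +; rip-up clasts +; bioturbation -; clast-supported +
(F) deep marine turbidite — does not account for graded bedding, rip-up clasts
None of the listed candidates fits everything.

none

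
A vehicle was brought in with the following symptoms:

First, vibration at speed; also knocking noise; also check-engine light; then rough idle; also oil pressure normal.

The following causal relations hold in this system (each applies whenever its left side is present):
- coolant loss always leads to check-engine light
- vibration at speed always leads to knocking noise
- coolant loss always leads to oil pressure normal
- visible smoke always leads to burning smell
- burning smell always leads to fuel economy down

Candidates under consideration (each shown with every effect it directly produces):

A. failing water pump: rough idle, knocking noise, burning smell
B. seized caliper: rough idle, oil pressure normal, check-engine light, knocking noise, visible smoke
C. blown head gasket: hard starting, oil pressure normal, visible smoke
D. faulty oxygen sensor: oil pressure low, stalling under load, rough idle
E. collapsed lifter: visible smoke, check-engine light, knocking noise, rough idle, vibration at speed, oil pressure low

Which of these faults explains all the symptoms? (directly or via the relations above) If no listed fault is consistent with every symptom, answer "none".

For each candidate, compare predicted effects to what was observed:
(A) failing water pump — does not account for vibration at speed, check-engine light, oil pressure normal
(B) seized caliper — does not account for vibration at speed
(C) blown head gasket — does not account for vibration at speed, knocking noise, check-engine light, rough idle
(D) faulty oxygen sensor — fails on vibration at speed, knocking noise, check-engine light, oil pressure normal (predicts oil pressure low, not oil pressure normal)
(E) collapsed lifter — vibration at speed ✓; knocking noise ✓; check-engine light ✓; rough idle ✓; oil pressure normal ✗
None of the listed candidates fits everything.

none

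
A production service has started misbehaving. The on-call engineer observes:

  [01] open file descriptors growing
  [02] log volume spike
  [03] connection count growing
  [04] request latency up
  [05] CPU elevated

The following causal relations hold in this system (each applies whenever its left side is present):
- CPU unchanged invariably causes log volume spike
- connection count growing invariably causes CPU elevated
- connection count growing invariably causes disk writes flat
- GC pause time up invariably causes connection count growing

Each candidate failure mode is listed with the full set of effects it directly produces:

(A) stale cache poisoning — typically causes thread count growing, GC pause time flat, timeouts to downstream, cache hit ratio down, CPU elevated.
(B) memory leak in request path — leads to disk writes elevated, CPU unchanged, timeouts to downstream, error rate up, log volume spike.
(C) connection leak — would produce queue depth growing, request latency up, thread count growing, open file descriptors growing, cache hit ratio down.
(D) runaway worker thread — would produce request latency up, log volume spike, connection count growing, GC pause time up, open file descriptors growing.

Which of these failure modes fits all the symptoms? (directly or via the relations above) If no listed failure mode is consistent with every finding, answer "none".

Checking each candidate against the observations:
(A) stale cache poisoning — open file descriptors growing -; log volume spike -; connection count growing -; request latency up -; CPU elevated +
(B) memory leak in request path — fails on open file descriptors growing, connection count growing, request latency up, CPU elevated (predicts CPU unchanged, not CPU elevated)
(C) connection leak — does not account for log volume spike, connection count growing, CPU elevated
(D) runaway worker thread — accounts for every observation (CPU elevated via connection count growing → CPU elevated)
(D) is the only candidate with no mismatches.

D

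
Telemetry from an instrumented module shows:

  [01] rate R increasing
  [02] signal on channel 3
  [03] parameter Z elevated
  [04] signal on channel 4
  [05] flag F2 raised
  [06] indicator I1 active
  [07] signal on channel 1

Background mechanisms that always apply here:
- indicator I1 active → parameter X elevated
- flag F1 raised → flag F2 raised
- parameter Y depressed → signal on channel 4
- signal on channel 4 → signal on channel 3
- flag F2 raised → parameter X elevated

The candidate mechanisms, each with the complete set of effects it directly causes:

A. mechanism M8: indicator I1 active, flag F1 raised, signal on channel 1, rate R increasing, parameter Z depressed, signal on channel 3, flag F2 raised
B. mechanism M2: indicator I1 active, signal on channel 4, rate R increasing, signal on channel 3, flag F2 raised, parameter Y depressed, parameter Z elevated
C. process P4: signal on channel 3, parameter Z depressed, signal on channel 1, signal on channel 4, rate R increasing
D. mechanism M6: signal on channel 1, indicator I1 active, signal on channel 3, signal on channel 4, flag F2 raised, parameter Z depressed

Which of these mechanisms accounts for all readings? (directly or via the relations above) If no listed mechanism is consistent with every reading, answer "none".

none

Checking each candidate against the observations:
(A) mechanism M8 — fails on parameter Z elevated, signal on channel 4 (predicts parameter Z depressed, not parameter Z elevated)
(B) mechanism M2 — does not account for signal on channel 1
(C) process P4 — fails on parameter Z elevated, flag F2 raised, indicator I1 active (predicts parameter Z depressed, not parameter Z elevated)
(D) mechanism M6 — rate R increasing ✗; signal on channel 3 ✓; parameter Z elevated ✗; signal on channel 4 ✓; flag F2 raised ✓; indicator I1 active ✓; signal on channel 1 ✓
No candidate is consistent with all observations.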